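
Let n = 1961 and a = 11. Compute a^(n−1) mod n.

1210

11^1 ≡ 11 (mod 1961)
11^2 ≡ 11^2 = 121 ≡ 121 (mod 1961)
11^4 ≡ 121^2 = 14641 ≡ 914 (mod 1961)
11^8 ≡ 914^2 = 835396 ≡ 10 (mod 1961)
11^16 ≡ 10^2 = 100 ≡ 100 (mod 1961)
11^32 ≡ 100^2 = 10000 ≡ 195 (mod 1961)
11^64 ≡ 195^2 = 38025 ≡ 766 (mod 1961)
11^128 ≡ 766^2 = 586756 ≡ 417 (mod 1961)
11^256 ≡ 417^2 = 173889 ≡ 1321 (mod 1961)
11^512 ≡ 1321^2 = 1745041 ≡ 1712 (mod 1961)
11^1024 ≡ 1712^2 = 2930944 ≡ 1210 (mod 1961)
1960 = 1024 + 512 + 256 + 128 + 32 + 8 in binary powers of 2.
So 11^1960 ≡ 1210 · 1712 · 1321 · 417 · 195 · 10 ≡ 1210 (mod 1961).
Since 1210 ≠ 1, base 11 is a Fermat witness: 1961 is composite.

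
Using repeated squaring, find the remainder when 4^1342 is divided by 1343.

4^1 ≡ 4 (mod 1343)
4^2 ≡ 4^2 = 16 ≡ 16 (mod 1343)
4^4 ≡ 16^2 = 256 ≡ 256 (mod 1343)
4^8 ≡ 256^2 = 65536 ≡ 1072 (mod 1343)
4^16 ≡ 1072^2 = 1149184 ≡ 919 (mod 1343)
4^32 ≡ 919^2 = 844561 ≡ 1157 (mod 1343)
4^64 ≡ 1157^2 = 1338649 ≡ 1021 (mod 1343)
4^128 ≡ 1021^2 = 1042441 ≡ 273 (mod 1343)
4^256 ≡ 273^2 = 74529 ≡ 664 (mod 1343)
4^512 ≡ 664^2 = 440896 ≡ 392 (mod 1343)
4^1024 ≡ 392^2 = 153664 ≡ 562 (mod 1343)
1342 = 1024 + 256 + 32 + 16 + 8 + 4 + 2 in binary powers of 2.
So 4^1342 ≡ 562 · 664 · 1157 · 919 · 1072 · 256 · 16 ≡ 50 (mod 1343).
Since 50 ≠ 1, base 4 is a Fermat witness: 1343 is composite.

50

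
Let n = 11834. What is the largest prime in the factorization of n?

11834 = 2 · 5917
5917 = 61 · 97
97 is prime.
So 11834 = 2 · 61 · 97; the largest prime factor is 97.

97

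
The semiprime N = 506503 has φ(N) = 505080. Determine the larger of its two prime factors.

733

φ(n) = (p−1)(q−1) = n − (p+q) + 1, so p + q = 506503 − 505080 + 1 = 1424.
p and q are the roots of t² − 1424t + 506503 = 0.
Discriminant: 1424² − 4·506503 = 2027776 − 2026012 = 1764; √1764 = 42.
q = (1424 − 42)/2 = 691, p = (1424 + 42)/2 = 733.
Check: 691 · 733 = 506503.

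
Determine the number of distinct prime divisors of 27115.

4

27115 = 5 · 5423
5423 = 11 · 493
493 = 17 · 29
27115 = 5 · 11 · 17 · 29, which has 4 distinct prime factors.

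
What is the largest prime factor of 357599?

357599 = 11 · 32509
32509 = 19 · 1711
1711 = 29 · 59
59 is prime.
So 357599 = 11 · 19 · 29 · 59; the largest prime factor is 59.

59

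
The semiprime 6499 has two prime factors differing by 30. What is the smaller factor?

67

Since p = q + 30, we have 6499 = q(q + 30), so q² + 30q − 6499 = 0.
Discriminant: 30² + 4·6499 = 900 + 25996 = 26896; √26896 = 164.
q = (−30 + 164)/2 = 67, and p = q + 30 = 97.
Check: 67 · 97 = 6499.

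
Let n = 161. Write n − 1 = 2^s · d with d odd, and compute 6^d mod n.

48

161 − 1 = 160 = 2^5 · 5, so d = 5.
6^1 ≡ 6 (mod 161)
6^2 ≡ 6^2 = 36 ≡ 36 (mod 161)
6^4 ≡ 36^2 = 1296 ≡ 8 (mod 161)
5 = 4 + 1 in binary powers of 2.
So 6^5 ≡ 8 · 6 ≡ 48 (mod 161).
Squaring chain: 48 → 50 → 85 → 141 → 78; never reaches −1, so base 6 is a Miller–Rabin witness that 161 is composite.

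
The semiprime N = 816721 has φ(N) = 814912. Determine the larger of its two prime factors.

φ(n) = (p−1)(q−1) = n − (p+q) + 1, so p + q = 816721 − 814912 + 1 = 1810.
p and q are the roots of t² − 1810t + 816721 = 0.
Discriminant: 1810² − 4·816721 = 3276100 − 3266884 = 9216; √9216 = 96.
q = (1810 − 96)/2 = 857, p = (1810 + 96)/2 = 953.
Check: 857 · 953 = 816721.

953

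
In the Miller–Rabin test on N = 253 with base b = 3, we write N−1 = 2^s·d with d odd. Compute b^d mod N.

253 − 1 = 252 = 2^2 · 63, so d = 63.
3^1 ≡ 3 (mod 253)
3^2 ≡ 3^2 = 9 ≡ 9 (mod 253)
3^4 ≡ 9^2 = 81 ≡ 81 (mod 253)
3^8 ≡ 81^2 = 6561 ≡ 236 (mod 253)
3^16 ≡ 236^2 = 55696 ≡ 36 (mod 253)
3^32 ≡ 36^2 = 1296 ≡ 31 (mod 253)
63 = 32 + 16 + 8 + 4 + 2 + 1 in binary powers of 2.
So 3^63 ≡ 31 · 36 · 236 · 81 · 9 · 3 ≡ 236 (mod 253).
Squaring chain: 236 → 36; never reaches −1, so base 3 is a Miller–Rabin witness that 253 is composite.

236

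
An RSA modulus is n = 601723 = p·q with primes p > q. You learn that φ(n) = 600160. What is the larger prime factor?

881

φ(n) = (p−1)(q−1) = n − (p+q) + 1, so p + q = 601723 − 600160 + 1 = 1564.
p and q are the roots of t² − 1564t + 601723 = 0.
Discriminant: 1564² − 4·601723 = 2446096 − 2406892 = 39204; √39204 = 198.
q = (1564 − 198)/2 = 683, p = (1564 + 198)/2 = 881.
Check: 683 · 881 = 601723.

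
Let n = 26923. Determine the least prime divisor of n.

26923 is odd.
Digit sum 22, not divisible by 3.
Ends in 3: not divisible by 5.
7: 26923 = 7·3846 + 1
11: 26923 = 11·2447 + 6
13: 26923 = 13·2071

13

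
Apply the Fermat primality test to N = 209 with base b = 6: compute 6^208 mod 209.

6^1 ≡ 6 (mod 209)
6^2 ≡ 6^2 = 36 ≡ 36 (mod 209)
6^4 ≡ 36^2 = 1296 ≡ 42 (mod 209)
6^8 ≡ 42^2 = 1764 ≡ 92 (mod 209)
6^16 ≡ 92^2 = 8464 ≡ 104 (mod 209)
6^32 ≡ 104^2 = 10816 ≡ 157 (mod 209)
6^64 ≡ 157^2 = 24649 ≡ 196 (mod 209)
6^128 ≡ 196^2 = 38416 ≡ 169 (mod 209)
208 = 128 + 64 + 16 in binary powers of 2.
So 6^208 ≡ 169 · 196 · 104 ≡ 158 (mod 209).
Since 158 ≠ 1, base 6 is a Fermat witness: 209 is composite.

158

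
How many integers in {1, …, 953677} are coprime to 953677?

919632

Factor: 953677 = 47 · 103 · 197.
φ(953677) = (47−1) · (103−1) · (197−1) = 46 · 102 · 196 = 919632.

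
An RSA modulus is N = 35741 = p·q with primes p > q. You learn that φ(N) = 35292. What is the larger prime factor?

φ(n) = (p−1)(q−1) = n − (p+q) + 1, so p + q = 35741 − 35292 + 1 = 450.
p and q are the roots of t² − 450t + 35741 = 0.
Discriminant: 450² − 4·35741 = 202500 − 142964 = 59536; √59536 = 244.
q = (450 − 244)/2 = 103, p = (450 + 244)/2 = 347.
Check: 103 · 347 = 35741.

347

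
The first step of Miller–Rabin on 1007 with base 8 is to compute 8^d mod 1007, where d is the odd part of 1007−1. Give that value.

373

1007 − 1 = 1006 = 2^1 · 503, so d = 503.
8^1 ≡ 8 (mod 1007)
8^2 ≡ 8^2 = 64 ≡ 64 (mod 1007)
8^4 ≡ 64^2 = 4096 ≡ 68 (mod 1007)
8^8 ≡ 68^2 = 4624 ≡ 596 (mod 1007)
8^16 ≡ 596^2 = 355216 ≡ 752 (mod 1007)
8^32 ≡ 752^2 = 565504 ≡ 577 (mod 1007)
8^64 ≡ 577^2 = 332929 ≡ 619 (mod 1007)
8^128 ≡ 619^2 = 383161 ≡ 501 (mod 1007)
8^256 ≡ 501^2 = 251001 ≡ 258 (mod 1007)
503 = 256 + 128 + 64 + 32 + 16 + 4 + 2 + 1 in binary powers of 2.
So 8^503 ≡ 258 · 501 · 619 · 577 · 752 · 68 · 64 · 8 ≡ 373 (mod 1007).
Squaring chain: 373; never reaches −1, so base 8 is a Miller–Rabin witness that 1007 is composite.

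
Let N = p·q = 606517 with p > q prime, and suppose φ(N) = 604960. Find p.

φ(n) = (p−1)(q−1) = n − (p+q) + 1, so p + q = 606517 − 604960 + 1 = 1558.
p and q are the roots of t² − 1558t + 606517 = 0.
Discriminant: 1558² − 4·606517 = 2427364 − 2426068 = 1296; √1296 = 36.
q = (1558 − 36)/2 = 761, p = (1558 + 36)/2 = 797.
Check: 761 · 797 = 606517.

797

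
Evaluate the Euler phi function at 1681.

1640

Factor: 1681 = 41^2.
φ(1681) = 41^1·(41−1) = 1640.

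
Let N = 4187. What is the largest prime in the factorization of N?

79

4187 = 53 · 79
79 is prime.
So 4187 = 53 · 79; the largest prime factor is 79.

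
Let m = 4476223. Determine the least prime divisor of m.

4476223 is odd.
Digit sum 28, not divisible by 3.
Ends in 3: not divisible by 5.
7: 4476223 = 7·639460 + 3
11: 4476223 = 11·406929 + 4
13: 4476223 = 13·344324 + 11
17: 4476223 = 17·263307 + 4
19: 4476223 = 19·235590 + 13
23: 4476223 = 23·194618 + 9
29: 4476223 = 29·154352 + 15
31: 4476223 = 31·144394 + 9
37: 4476223 = 37·120979

37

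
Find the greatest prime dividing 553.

79

553 = 7 · 79
79 is prime.
So 553 = 7 · 79; the largest prime factor is 79.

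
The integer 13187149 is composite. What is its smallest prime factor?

13187149 is odd.
Digit sum 34, not divisible by 3.
Ends in 9: not divisible by 5.
7: 13187149 = 7·1883878 + 3
11: 13187149 = 11·1198831 + 8
13: 13187149 = 13·1014396 + 1
17: 13187149 = 17·775714 + 11
19: 13187149 = 19·694060 + 9
23: 13187149 = 23·573354 + 7
29: 13187149 = 29·454729 + 8
31: 13187149 = 31·425391 + 28
37: 13187149 = 37·356409 + 16
41: 13187149 = 41·321637 + 32
43: 13187149 = 43·306677 + 38
47: 13187149 = 47·280577 + 30
53: 13187149 = 53·248814 + 7
59: 13187149 = 59·223511

59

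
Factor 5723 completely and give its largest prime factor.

5723 = 59 · 97
97 is prime.
So 5723 = 59 · 97; the largest prime factor is 97.

97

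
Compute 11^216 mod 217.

11^1 ≡ 11 (mod 217)
11^2 ≡ 11^2 = 121 ≡ 121 (mod 217)
11^4 ≡ 121^2 = 14641 ≡ 102 (mod 217)
11^8 ≡ 102^2 = 10404 ≡ 205 (mod 217)
11^16 ≡ 205^2 = 42025 ≡ 144 (mod 217)
11^32 ≡ 144^2 = 20736 ≡ 121 (mod 217)
11^64 ≡ 121^2 = 14641 ≡ 102 (mod 217)
11^128 ≡ 102^2 = 10404 ≡ 205 (mod 217)
216 = 128 + 64 + 16 + 8 in binary powers of 2.
So 11^216 ≡ 205 · 102 · 144 · 205 ≡ 190 (mod 217).
Since 190 ≠ 1, base 11 is a Fermat witness: 217 is composite.

190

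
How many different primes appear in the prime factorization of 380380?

6

380380 = 2^2 · 95095
95095 = 5 · 19019
19019 = 7 · 2717
2717 = 11 · 247
247 = 13 · 19
380380 = 2^2 · 5 · 7 · 11 · 13 · 19, which has 6 distinct prime factors.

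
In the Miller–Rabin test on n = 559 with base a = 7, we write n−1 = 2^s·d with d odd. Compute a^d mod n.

559 − 1 = 558 = 2^1 · 279, so d = 279.
7^1 ≡ 7 (mod 559)
7^2 ≡ 7^2 = 49 ≡ 49 (mod 559)
7^4 ≡ 49^2 = 2401 ≡ 165 (mod 559)
7^8 ≡ 165^2 = 27225 ≡ 393 (mod 559)
7^16 ≡ 393^2 = 154449 ≡ 165 (mod 559)
7^32 ≡ 165^2 = 27225 ≡ 393 (mod 559)
7^64 ≡ 393^2 = 154449 ≡ 165 (mod 559)
7^128 ≡ 165^2 = 27225 ≡ 393 (mod 559)
7^256 ≡ 393^2 = 154449 ≡ 165 (mod 559)
279 = 256 + 16 + 4 + 2 + 1 in binary powers of 2.
So 7^279 ≡ 165 · 165 · 165 · 49 · 7 ≡ 343 (mod 559).
Squaring chain: 343; never reaches −1, so base 7 is a Miller–Rabin witness that 559 is composite.

343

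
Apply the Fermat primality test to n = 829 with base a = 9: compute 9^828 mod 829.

9^1 ≡ 9 (mod 829)
9^2 ≡ 9^2 = 81 ≡ 81 (mod 829)
9^4 ≡ 81^2 = 6561 ≡ 758 (mod 829)
9^8 ≡ 758^2 = 574564 ≡ 67 (mod 829)
9^16 ≡ 67^2 = 4489 ≡ 344 (mod 829)
9^32 ≡ 344^2 = 118336 ≡ 618 (mod 829)
9^64 ≡ 618^2 = 381924 ≡ 584 (mod 829)
9^128 ≡ 584^2 = 341056 ≡ 337 (mod 829)
9^256 ≡ 337^2 = 113569 ≡ 825 (mod 829)
9^512 ≡ 825^2 = 680625 ≡ 16 (mod 829)
828 = 512 + 256 + 32 + 16 + 8 + 4 in binary powers of 2.
So 9^828 ≡ 16 · 825 · 618 · 344 · 67 · 758 ≡ 1 (mod 829).
Since the result is 1, base 9 gives no evidence that 829 is composite.

1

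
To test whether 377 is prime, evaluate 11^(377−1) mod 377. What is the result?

81

11^1 ≡ 11 (mod 377)
11^2 ≡ 11^2 = 121 ≡ 121 (mod 377)
11^4 ≡ 121^2 = 14641 ≡ 315 (mod 377)
11^8 ≡ 315^2 = 99225 ≡ 74 (mod 377)
11^16 ≡ 74^2 = 5476 ≡ 198 (mod 377)
11^32 ≡ 198^2 = 39204 ≡ 373 (mod 377)
11^64 ≡ 373^2 = 139129 ≡ 16 (mod 377)
11^128 ≡ 16^2 = 256 ≡ 256 (mod 377)
11^256 ≡ 256^2 = 65536 ≡ 315 (mod 377)
376 = 256 + 64 + 32 + 16 + 8 in binary powers of 2.
So 11^376 ≡ 315 · 16 · 373 · 198 · 74 ≡ 81 (mod 377).
Since 81 ≠ 1, base 11 is a Fermat witness: 377 is composite.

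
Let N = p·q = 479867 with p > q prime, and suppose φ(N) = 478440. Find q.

φ(n) = (p−1)(q−1) = n − (p+q) + 1, so p + q = 479867 − 478440 + 1 = 1428.
p and q are the roots of t² − 1428t + 479867 = 0.
Discriminant: 1428² − 4·479867 = 2039184 − 1919468 = 119716; √119716 = 346.
q = (1428 − 346)/2 = 541, p = (1428 + 346)/2 = 887.
Check: 541 · 887 = 479867.

541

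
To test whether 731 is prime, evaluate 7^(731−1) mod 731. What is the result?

36

7^1 ≡ 7 (mod 731)
7^2 ≡ 7^2 = 49 ≡ 49 (mod 731)
7^4 ≡ 49^2 = 2401 ≡ 208 (mod 731)
7^8 ≡ 208^2 = 43264 ≡ 135 (mod 731)
7^16 ≡ 135^2 = 18225 ≡ 681 (mod 731)
7^32 ≡ 681^2 = 463761 ≡ 307 (mod 731)
7^64 ≡ 307^2 = 94249 ≡ 681 (mod 731)
7^128 ≡ 681^2 = 463761 ≡ 307 (mod 731)
7^256 ≡ 307^2 = 94249 ≡ 681 (mod 731)
7^512 ≡ 681^2 = 463761 ≡ 307 (mod 731)
730 = 512 + 128 + 64 + 16 + 8 + 2 in binary powers of 2.
So 7^730 ≡ 307 · 307 · 681 · 681 · 135 · 49 ≡ 36 (mod 731).
Since 36 ≠ 1, base 7 is a Fermat witness: 731 is composite.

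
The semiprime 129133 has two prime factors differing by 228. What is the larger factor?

491

Since p = q + 228, we have 129133 = q(q + 228), so q² + 228q − 129133 = 0.
Discriminant: 228² + 4·129133 = 51984 + 516532 = 568516; √568516 = 754.
q = (−228 + 754)/2 = 263, and p = q + 228 = 491.
Check: 263 · 491 = 129133.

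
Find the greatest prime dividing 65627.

73

65627 = 29 · 2263
2263 = 31 · 73
73 is prime.
So 65627 = 29 · 31 · 73; the largest prime factor is 73.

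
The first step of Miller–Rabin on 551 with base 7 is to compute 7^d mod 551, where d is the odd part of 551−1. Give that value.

49

551 − 1 = 550 = 2^1 · 275, so d = 275.
7^1 ≡ 7 (mod 551)
7^2 ≡ 7^2 = 49 ≡ 49 (mod 551)
7^4 ≡ 49^2 = 2401 ≡ 197 (mod 551)
7^8 ≡ 197^2 = 38809 ≡ 239 (mod 551)
7^16 ≡ 239^2 = 57121 ≡ 368 (mod 551)
7^32 ≡ 368^2 = 135424 ≡ 429 (mod 551)
7^64 ≡ 429^2 = 184041 ≡ 7 (mod 551)
7^128 ≡ 7^2 = 49 ≡ 49 (mod 551)
7^256 ≡ 49^2 = 2401 ≡ 197 (mod 551)
275 = 256 + 16 + 2 + 1 in binary powers of 2.
So 7^275 ≡ 197 · 368 · 49 · 7 ≡ 49 (mod 551).
Squaring chain: 49; never reaches −1, so base 7 is a Miller–Rabin witness that 551 is composite.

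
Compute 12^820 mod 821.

12^1 ≡ 12 (mod 821)
12^2 ≡ 12^2 = 144 ≡ 144 (mod 821)
12^4 ≡ 144^2 = 20736 ≡ 211 (mod 821)
12^8 ≡ 211^2 = 44521 ≡ 187 (mod 821)
12^16 ≡ 187^2 = 34969 ≡ 487 (mod 821)
12^32 ≡ 487^2 = 237169 ≡ 721 (mod 821)
12^64 ≡ 721^2 = 519841 ≡ 148 (mod 821)
12^128 ≡ 148^2 = 21904 ≡ 558 (mod 821)
12^256 ≡ 558^2 = 311364 ≡ 205 (mod 821)
12^512 ≡ 205^2 = 42025 ≡ 154 (mod 821)
820 = 512 + 256 + 32 + 16 + 4 in binary powers of 2.
So 12^820 ≡ 154 · 205 · 721 · 487 · 211 ≡ 1 (mod 821).
Since the result is 1, base 12 gives no evidence that 821 is composite.

1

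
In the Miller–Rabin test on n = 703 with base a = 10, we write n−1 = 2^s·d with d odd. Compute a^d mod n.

703 − 1 = 702 = 2^1 · 351, so d = 351.
10^1 ≡ 10 (mod 703)
10^2 ≡ 10^2 = 100 ≡ 100 (mod 703)
10^4 ≡ 100^2 = 10000 ≡ 158 (mod 703)
10^8 ≡ 158^2 = 24964 ≡ 359 (mod 703)
10^16 ≡ 359^2 = 128881 ≡ 232 (mod 703)
10^32 ≡ 232^2 = 53824 ≡ 396 (mod 703)
10^64 ≡ 396^2 = 156816 ≡ 47 (mod 703)
10^128 ≡ 47^2 = 2209 ≡ 100 (mod 703)
10^256 ≡ 100^2 = 10000 ≡ 158 (mod 703)
351 = 256 + 64 + 16 + 8 + 4 + 2 + 1 in binary powers of 2.
So 10^351 ≡ 158 · 47 · 232 · 359 · 158 · 100 · 10 ≡ 75 (mod 703).
Squaring chain: 75; never reaches −1, so base 10 is a Miller–Rabin witness that 703 is composite.

75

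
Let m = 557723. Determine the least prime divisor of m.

41

557723 is odd.
Digit sum 29, not divisible by 3.
Ends in 3: not divisible by 5.
7: 557723 = 7·79674 + 5
11: 557723 = 11·50702 + 1
13: 557723 = 13·42901 + 10
17: 557723 = 17·32807 + 4
19: 557723 = 19·29353 + 16
23: 557723 = 23·24248 + 19
29: 557723 = 29·19231 + 24
31: 557723 = 31·17991 + 2
37: 557723 = 37·15073 + 22
41: 557723 = 41·13603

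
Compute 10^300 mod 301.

78

10^1 ≡ 10 (mod 301)
10^2 ≡ 10^2 = 100 ≡ 100 (mod 301)
10^4 ≡ 100^2 = 10000 ≡ 67 (mod 301)
10^8 ≡ 67^2 = 4489 ≡ 275 (mod 301)
10^16 ≡ 275^2 = 75625 ≡ 74 (mod 301)
10^32 ≡ 74^2 = 5476 ≡ 58 (mod 301)
10^64 ≡ 58^2 = 3364 ≡ 53 (mod 301)
10^128 ≡ 53^2 = 2809 ≡ 100 (mod 301)
10^256 ≡ 100^2 = 10000 ≡ 67 (mod 301)
300 = 256 + 32 + 8 + 4 in binary powers of 2.
So 10^300 ≡ 67 · 58 · 275 · 67 ≡ 78 (mod 301).
Since 78 ≠ 1, base 10 is a Fermat witness: 301 is composite.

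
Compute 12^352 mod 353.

12^1 ≡ 12 (mod 353)
12^2 ≡ 12^2 = 144 ≡ 144 (mod 353)
12^4 ≡ 144^2 = 20736 ≡ 262 (mod 353)
12^8 ≡ 262^2 = 68644 ≡ 162 (mod 353)
12^16 ≡ 162^2 = 26244 ≡ 122 (mod 353)
12^32 ≡ 122^2 = 14884 ≡ 58 (mod 353)
12^64 ≡ 58^2 = 3364 ≡ 187 (mod 353)
12^128 ≡ 187^2 = 34969 ≡ 22 (mod 353)
12^256 ≡ 22^2 = 484 ≡ 131 (mod 353)
352 = 256 + 64 + 32 in binary powers of 2.
So 12^352 ≡ 131 · 187 · 58 ≡ 1 (mod 353).
Since the result is 1, base 12 gives no evidence that 353 is composite.

1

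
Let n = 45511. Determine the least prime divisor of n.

45511 is odd.
Digit sum 16, not divisible by 3.
Ends in 1: not divisible by 5.
7: 45511 = 7·6501 + 4
11: 45511 = 11·4137 + 4
13: 45511 = 13·3500 + 11
17: 45511 = 17·2677 + 2
19: 45511 = 19·2395 + 6
23: 45511 = 23·1978 + 17
29: 45511 = 29·1569 + 10
31: 45511 = 31·1468 + 3
37: 45511 = 37·1230 + 1
41: 45511 = 41·1110 + 1
43: 45511 = 43·1058 + 17
47: 45511 = 47·968 + 15
53: 45511 = 53·858 + 37
59: 45511 = 59·771 + 22
61: 45511 = 61·746 + 5
67: 45511 = 67·679 + 18
71: 45511 = 71·641

71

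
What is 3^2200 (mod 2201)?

1110

3^1 ≡ 3 (mod 2201)
3^2 ≡ 3^2 = 9 ≡ 9 (mod 2201)
3^4 ≡ 9^2 = 81 ≡ 81 (mod 2201)
3^8 ≡ 81^2 = 6561 ≡ 2159 (mod 2201)
3^16 ≡ 2159^2 = 4661281 ≡ 1764 (mod 2201)
3^32 ≡ 1764^2 = 3111696 ≡ 1683 (mod 2201)
3^64 ≡ 1683^2 = 2832489 ≡ 2003 (mod 2201)
3^128 ≡ 2003^2 = 4012009 ≡ 1787 (mod 2201)
3^256 ≡ 1787^2 = 3193369 ≡ 1919 (mod 2201)
3^512 ≡ 1919^2 = 3682561 ≡ 288 (mod 2201)
3^1024 ≡ 288^2 = 82944 ≡ 1507 (mod 2201)
3^2048 ≡ 1507^2 = 2271049 ≡ 1818 (mod 2201)
2200 = 2048 + 128 + 16 + 8 in binary powers of 2.
So 3^2200 ≡ 1818 · 1787 · 1764 · 2159 ≡ 1110 (mod 2201).
Since 1110 ≠ 1, base 3 is a Fermat witness: 2201 is composite.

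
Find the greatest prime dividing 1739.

1739 = 37 · 47
47 is prime.
So 1739 = 37 · 47; the largest prime factor is 47.

47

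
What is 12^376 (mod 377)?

12^1 ≡ 12 (mod 377)
12^2 ≡ 12^2 = 144 ≡ 144 (mod 377)
12^4 ≡ 144^2 = 20736 ≡ 1 (mod 377)
12^8 ≡ 1^2 = 1 ≡ 1 (mod 377)
12^16 ≡ 1^2 = 1 ≡ 1 (mod 377)
12^32 ≡ 1^2 = 1 ≡ 1 (mod 377)
12^64 ≡ 1^2 = 1 ≡ 1 (mod 377)
12^128 ≡ 1^2 = 1 ≡ 1 (mod 377)
12^256 ≡ 1^2 = 1 ≡ 1 (mod 377)
376 = 256 + 64 + 32 + 16 + 8 in binary powers of 2.
So 12^376 ≡ 1 · 1 · 1 · 1 · 1 ≡ 1 (mod 377).
Since the result is 1, base 12 gives no evidence that 377 is composite.

1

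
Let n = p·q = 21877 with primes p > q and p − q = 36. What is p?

167

Since p = q + 36, we have 21877 = q(q + 36), so q² + 36q − 21877 = 0.
Discriminant: 36² + 4·21877 = 1296 + 87508 = 88804; √88804 = 298.
q = (−36 + 298)/2 = 131, and p = q + 36 = 167.
Check: 131 · 167 = 21877.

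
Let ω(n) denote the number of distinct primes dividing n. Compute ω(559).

2

559 = 13 · 43
559 = 13 · 43, which has 2 distinct prime factors.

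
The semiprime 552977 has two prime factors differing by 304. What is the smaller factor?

Since p = q + 304, we have 552977 = q(q + 304), so q² + 304q − 552977 = 0.
Discriminant: 304² + 4·552977 = 92416 + 2211908 = 2304324; √2304324 = 1518.
q = (−304 + 1518)/2 = 607, and p = q + 304 = 911.
Check: 607 · 911 = 552977.

607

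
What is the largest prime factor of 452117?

452117 = 59 · 7663
7663 = 79 · 97
97 is prime.
So 452117 = 59 · 79 · 97; the largest prime factor is 97.

97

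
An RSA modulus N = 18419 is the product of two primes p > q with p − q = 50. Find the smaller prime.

Since p = q + 50, we have 18419 = q(q + 50), so q² + 50q − 18419 = 0.
Discriminant: 50² + 4·18419 = 2500 + 73676 = 76176; √76176 = 276.
q = (−50 + 276)/2 = 113, and p = q + 50 = 163.
Check: 113 · 163 = 18419.

113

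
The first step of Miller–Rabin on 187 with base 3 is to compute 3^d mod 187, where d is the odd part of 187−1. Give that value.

187 − 1 = 186 = 2^1 · 93, so d = 93.
3^1 ≡ 3 (mod 187)
3^2 ≡ 3^2 = 9 ≡ 9 (mod 187)
3^4 ≡ 9^2 = 81 ≡ 81 (mod 187)
3^8 ≡ 81^2 = 6561 ≡ 16 (mod 187)
3^16 ≡ 16^2 = 256 ≡ 69 (mod 187)
3^32 ≡ 69^2 = 4761 ≡ 86 (mod 187)
3^64 ≡ 86^2 = 7396 ≡ 103 (mod 187)
93 = 64 + 16 + 8 + 4 + 1 in binary powers of 2.
So 3^93 ≡ 103 · 69 · 16 · 81 · 3 ≡ 148 (mod 187).
Squaring chain: 148; never reaches −1, so base 3 is a Miller–Rabin witness that 187 is composite.

148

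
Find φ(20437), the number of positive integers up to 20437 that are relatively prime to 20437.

20140

Factor: 20437 = 107 · 191.
φ(20437) = (107−1) · (191−1) = 106 · 190 = 20140.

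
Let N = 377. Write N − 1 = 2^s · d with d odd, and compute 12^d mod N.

377 − 1 = 376 = 2^3 · 47, so d = 47.
12^1 ≡ 12 (mod 377)
12^2 ≡ 12^2 = 144 ≡ 144 (mod 377)
12^4 ≡ 144^2 = 20736 ≡ 1 (mod 377)
12^8 ≡ 1^2 = 1 ≡ 1 (mod 377)
12^16 ≡ 1^2 = 1 ≡ 1 (mod 377)
12^32 ≡ 1^2 = 1 ≡ 1 (mod 377)
47 = 32 + 8 + 4 + 2 + 1 in binary powers of 2.
So 12^47 ≡ 1 · 1 · 1 · 144 · 12 ≡ 220 (mod 377).
Squaring chain: 220 → 144 → 1; never reaches −1, so base 12 is a Miller–Rabin witness that 377 is composite.

220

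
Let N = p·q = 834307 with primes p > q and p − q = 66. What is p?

Since p = q + 66, we have 834307 = q(q + 66), so q² + 66q − 834307 = 0.
Discriminant: 66² + 4·834307 = 4356 + 3337228 = 3341584; √3341584 = 1828.
q = (−66 + 1828)/2 = 881, and p = q + 66 = 947.
Check: 881 · 947 = 834307.

947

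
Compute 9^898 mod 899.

9^1 ≡ 9 (mod 899)
9^2 ≡ 9^2 = 81 ≡ 81 (mod 899)
9^4 ≡ 81^2 = 6561 ≡ 268 (mod 899)
9^8 ≡ 268^2 = 71824 ≡ 803 (mod 899)
9^16 ≡ 803^2 = 644809 ≡ 226 (mod 899)
9^32 ≡ 226^2 = 51076 ≡ 732 (mod 899)
9^64 ≡ 732^2 = 535824 ≡ 20 (mod 899)
9^128 ≡ 20^2 = 400 ≡ 400 (mod 899)
9^256 ≡ 400^2 = 160000 ≡ 877 (mod 899)
9^512 ≡ 877^2 = 769129 ≡ 484 (mod 899)
898 = 512 + 256 + 128 + 2 in binary powers of 2.
So 9^898 ≡ 484 · 877 · 400 · 81 ≡ 545 (mod 899).
Since 545 ≠ 1, base 9 is a Fermat witness: 899 is composite.

545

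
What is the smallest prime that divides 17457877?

73

17457877 is odd.
Digit sum 46, not divisible by 3.
Ends in 7: not divisible by 5.
7: 17457877 = 7·2493982 + 3
11: 17457877 = 11·1587079 + 8
13: 17457877 = 13·1342913 + 8
17: 17457877 = 17·1026933 + 16
19: 17457877 = 19·918835 + 12
23: 17457877 = 23·759038 + 3
29: 17457877 = 29·601995 + 22
31: 17457877 = 31·563157 + 10
37: 17457877 = 37·471834 + 19
41: 17457877 = 41·425801 + 36
43: 17457877 = 43·405997 + 6
47: 17457877 = 47·371444 + 9
53: 17457877 = 53·329393 + 48
59: 17457877 = 59·295896 + 13
61: 17457877 = 61·286194 + 43
67: 17457877 = 67·260565 + 22
71: 17457877 = 71·245885 + 42
73: 17457877 = 73·239149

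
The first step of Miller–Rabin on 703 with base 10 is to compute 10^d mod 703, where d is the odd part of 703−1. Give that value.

75

703 − 1 = 702 = 2^1 · 351, so d = 351.
10^1 ≡ 10 (mod 703)
10^2 ≡ 10^2 = 100 ≡ 100 (mod 703)
10^4 ≡ 100^2 = 10000 ≡ 158 (mod 703)
10^8 ≡ 158^2 = 24964 ≡ 359 (mod 703)
10^16 ≡ 359^2 = 128881 ≡ 232 (mod 703)
10^32 ≡ 232^2 = 53824 ≡ 396 (mod 703)
10^64 ≡ 396^2 = 156816 ≡ 47 (mod 703)
10^128 ≡ 47^2 = 2209 ≡ 100 (mod 703)
10^256 ≡ 100^2 = 10000 ≡ 158 (mod 703)
351 = 256 + 64 + 16 + 8 + 4 + 2 + 1 in binary powers of 2.
So 10^351 ≡ 158 · 47 · 232 · 359 · 158 · 100 · 10 ≡ 75 (mod 703).
Squaring chain: 75; never reaches −1, so base 10 is a Miller–Rabin witness that 703 is composite.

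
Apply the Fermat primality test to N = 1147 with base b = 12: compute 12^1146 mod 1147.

1025

12^1 ≡ 12 (mod 1147)
12^2 ≡ 12^2 = 144 ≡ 144 (mod 1147)
12^4 ≡ 144^2 = 20736 ≡ 90 (mod 1147)
12^8 ≡ 90^2 = 8100 ≡ 71 (mod 1147)
12^16 ≡ 71^2 = 5041 ≡ 453 (mod 1147)
12^32 ≡ 453^2 = 205209 ≡ 1043 (mod 1147)
12^64 ≡ 1043^2 = 1087849 ≡ 493 (mod 1147)
12^128 ≡ 493^2 = 243049 ≡ 1032 (mod 1147)
12^256 ≡ 1032^2 = 1065024 ≡ 608 (mod 1147)
12^512 ≡ 608^2 = 369664 ≡ 330 (mod 1147)
12^1024 ≡ 330^2 = 108900 ≡ 1082 (mod 1147)
1146 = 1024 + 64 + 32 + 16 + 8 + 2 in binary powers of 2.
So 12^1146 ≡ 1082 · 493 · 1043 · 453 · 71 · 144 ≡ 1025 (mod 1147).
Since 1025 ≠ 1, base 12 is a Fermat witness: 1147 is composite.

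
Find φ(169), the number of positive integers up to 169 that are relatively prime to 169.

Factor: 169 = 13^2.
φ(169) = 13^1·(13−1) = 156.

156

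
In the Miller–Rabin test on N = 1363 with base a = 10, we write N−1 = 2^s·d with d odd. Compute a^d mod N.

1265

1363 − 1 = 1362 = 2^1 · 681, so d = 681.
10^1 ≡ 10 (mod 1363)
10^2 ≡ 10^2 = 100 ≡ 100 (mod 1363)
10^4 ≡ 100^2 = 10000 ≡ 459 (mod 1363)
10^8 ≡ 459^2 = 210681 ≡ 779 (mod 1363)
10^16 ≡ 779^2 = 606841 ≡ 306 (mod 1363)
10^32 ≡ 306^2 = 93636 ≡ 952 (mod 1363)
10^64 ≡ 952^2 = 906304 ≡ 1272 (mod 1363)
10^128 ≡ 1272^2 = 1617984 ≡ 103 (mod 1363)
10^256 ≡ 103^2 = 10609 ≡ 1068 (mod 1363)
10^512 ≡ 1068^2 = 1140624 ≡ 1156 (mod 1363)
681 = 512 + 128 + 32 + 8 + 1 in binary powers of 2.
So 10^681 ≡ 1156 · 103 · 952 · 779 · 10 ≡ 1265 (mod 1363).
Squaring chain: 1265; never reaches −1, so base 10 is a Miller–Rabin witness that 1363 is composite.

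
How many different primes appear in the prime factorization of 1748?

3

1748 = 2^2 · 437
437 = 19 · 23
1748 = 2^2 · 19 · 23, which has 3 distinct prime factors.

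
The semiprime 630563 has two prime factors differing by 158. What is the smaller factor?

Since p = q + 158, we have 630563 = q(q + 158), so q² + 158q − 630563 = 0.
Discriminant: 158² + 4·630563 = 24964 + 2522252 = 2547216; √2547216 = 1596.
q = (−158 + 1596)/2 = 719, and p = q + 158 = 877.
Check: 719 · 877 = 630563.

719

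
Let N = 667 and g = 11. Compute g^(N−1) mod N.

11^1 ≡ 11 (mod 667)
11^2 ≡ 11^2 = 121 ≡ 121 (mod 667)
11^4 ≡ 121^2 = 14641 ≡ 634 (mod 667)
11^8 ≡ 634^2 = 401956 ≡ 422 (mod 667)
11^16 ≡ 422^2 = 178084 ≡ 662 (mod 667)
11^32 ≡ 662^2 = 438244 ≡ 25 (mod 667)
11^64 ≡ 25^2 = 625 ≡ 625 (mod 667)
11^128 ≡ 625^2 = 390625 ≡ 430 (mod 667)
11^256 ≡ 430^2 = 184900 ≡ 141 (mod 667)
11^512 ≡ 141^2 = 19881 ≡ 538 (mod 667)
666 = 512 + 128 + 16 + 8 + 2 in binary powers of 2.
So 11^666 ≡ 538 · 430 · 662 · 422 · 121 ≡ 216 (mod 667).
Since 216 ≠ 1, base 11 is a Fermat witness: 667 is composite.

216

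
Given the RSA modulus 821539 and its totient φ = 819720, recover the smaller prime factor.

829

φ(n) = (p−1)(q−1) = n − (p+q) + 1, so p + q = 821539 − 819720 + 1 = 1820.
p and q are the roots of t² − 1820t + 821539 = 0.
Discriminant: 1820² − 4·821539 = 3312400 − 3286156 = 26244; √26244 = 162.
q = (1820 − 162)/2 = 829, p = (1820 + 162)/2 = 991.
Check: 829 · 991 = 821539.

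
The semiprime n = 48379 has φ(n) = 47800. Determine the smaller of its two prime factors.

101

φ(n) = (p−1)(q−1) = n − (p+q) + 1, so p + q = 48379 − 47800 + 1 = 580.
p and q are the roots of t² − 580t + 48379 = 0.
Discriminant: 580² − 4·48379 = 336400 − 193516 = 142884; √142884 = 378.
q = (580 − 378)/2 = 101, p = (580 + 378)/2 = 479.
Check: 101 · 479 = 48379.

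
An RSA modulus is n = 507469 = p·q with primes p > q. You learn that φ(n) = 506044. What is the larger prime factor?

743

φ(n) = (p−1)(q−1) = n − (p+q) + 1, so p + q = 507469 − 506044 + 1 = 1426.
p and q are the roots of t² − 1426t + 507469 = 0.
Discriminant: 1426² − 4·507469 = 2033476 − 2029876 = 3600; √3600 = 60.
q = (1426 − 60)/2 = 683, p = (1426 + 60)/2 = 743.
Check: 683 · 743 = 507469.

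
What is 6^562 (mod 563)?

6^1 ≡ 6 (mod 563)
6^2 ≡ 6^2 = 36 ≡ 36 (mod 563)
6^4 ≡ 36^2 = 1296 ≡ 170 (mod 563)
6^8 ≡ 170^2 = 28900 ≡ 187 (mod 563)
6^16 ≡ 187^2 = 34969 ≡ 63 (mod 563)
6^32 ≡ 63^2 = 3969 ≡ 28 (mod 563)
6^64 ≡ 28^2 = 784 ≡ 221 (mod 563)
6^128 ≡ 221^2 = 48841 ≡ 423 (mod 563)
6^256 ≡ 423^2 = 178929 ≡ 458 (mod 563)
6^512 ≡ 458^2 = 209764 ≡ 328 (mod 563)
562 = 512 + 32 + 16 + 2 in binary powers of 2.
So 6^562 ≡ 328 · 28 · 63 · 36 ≡ 1 (mod 563).
Since the result is 1, base 6 gives no evidence that 563 is composite.

1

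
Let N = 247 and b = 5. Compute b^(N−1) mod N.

220

5^1 ≡ 5 (mod 247)
5^2 ≡ 5^2 = 25 ≡ 25 (mod 247)
5^4 ≡ 25^2 = 625 ≡ 131 (mod 247)
5^8 ≡ 131^2 = 17161 ≡ 118 (mod 247)
5^16 ≡ 118^2 = 13924 ≡ 92 (mod 247)
5^32 ≡ 92^2 = 8464 ≡ 66 (mod 247)
5^64 ≡ 66^2 = 4356 ≡ 157 (mod 247)
5^128 ≡ 157^2 = 24649 ≡ 196 (mod 247)
246 = 128 + 64 + 32 + 16 + 4 + 2 in binary powers of 2.
So 5^246 ≡ 196 · 157 · 66 · 92 · 131 · 25 ≡ 220 (mod 247).
Since 220 ≠ 1, base 5 is a Fermat witness: 247 is composite.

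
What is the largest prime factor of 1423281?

1423281 = 3 · 474427
474427 = 67 · 7081
7081 = 73 · 97
97 is prime.
So 1423281 = 3 · 67 · 73 · 97; the largest prime factor is 97.

97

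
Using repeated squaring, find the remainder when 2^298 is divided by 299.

2^1 ≡ 2 (mod 299)
2^2 ≡ 2^2 = 4 ≡ 4 (mod 299)
2^4 ≡ 4^2 = 16 ≡ 16 (mod 299)
2^8 ≡ 16^2 = 256 ≡ 256 (mod 299)
2^16 ≡ 256^2 = 65536 ≡ 55 (mod 299)
2^32 ≡ 55^2 = 3025 ≡ 35 (mod 299)
2^64 ≡ 35^2 = 1225 ≡ 29 (mod 299)
2^128 ≡ 29^2 = 841 ≡ 243 (mod 299)
2^256 ≡ 243^2 = 59049 ≡ 146 (mod 299)
298 = 256 + 32 + 8 + 2 in binary powers of 2.
So 2^298 ≡ 146 · 35 · 256 · 4 ≡ 140 (mod 299).
Since 140 ≠ 1, base 2 is a Fermat witness: 299 is composite.

140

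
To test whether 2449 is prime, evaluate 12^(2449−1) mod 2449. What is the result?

12^1 ≡ 12 (mod 2449)
12^2 ≡ 12^2 = 144 ≡ 144 (mod 2449)
12^4 ≡ 144^2 = 20736 ≡ 1144 (mod 2449)
12^8 ≡ 1144^2 = 1308736 ≡ 970 (mod 2449)
12^16 ≡ 970^2 = 940900 ≡ 484 (mod 2449)
12^32 ≡ 484^2 = 234256 ≡ 1601 (mod 2449)
12^64 ≡ 1601^2 = 2563201 ≡ 1547 (mod 2449)
12^128 ≡ 1547^2 = 2393209 ≡ 536 (mod 2449)
12^256 ≡ 536^2 = 287296 ≡ 763 (mod 2449)
12^512 ≡ 763^2 = 582169 ≡ 1756 (mod 2449)
12^1024 ≡ 1756^2 = 3083536 ≡ 245 (mod 2449)
12^2048 ≡ 245^2 = 60025 ≡ 1249 (mod 2449)
2448 = 2048 + 256 + 128 + 16 in binary powers of 2.
So 12^2448 ≡ 1249 · 763 · 536 · 484 ≡ 907 (mod 2449).
Since 907 ≠ 1, base 12 is a Fermat witness: 2449 is composite.

907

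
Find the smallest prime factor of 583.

11

583 is odd.
Digit sum 16, not divisible by 3.
Ends in 3: not divisible by 5.
7: 583 = 7·83 + 2
11: 583 = 11·53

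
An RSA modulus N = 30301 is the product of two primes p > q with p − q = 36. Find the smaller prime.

Since p = q + 36, we have 30301 = q(q + 36), so q² + 36q − 30301 = 0.
Discriminant: 36² + 4·30301 = 1296 + 121204 = 122500; √122500 = 350.
q = (−36 + 350)/2 = 157, and p = q + 36 = 193.
Check: 157 · 193 = 30301.

157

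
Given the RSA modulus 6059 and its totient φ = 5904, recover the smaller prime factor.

73

φ(n) = (p−1)(q−1) = n − (p+q) + 1, so p + q = 6059 − 5904 + 1 = 156.
p and q are the roots of t² − 156t + 6059 = 0.
Discriminant: 156² − 4·6059 = 24336 − 24236 = 100; √100 = 10.
q = (156 − 10)/2 = 73, p = (156 + 10)/2 = 83.
Check: 73 · 83 = 6059.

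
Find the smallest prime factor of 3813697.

3813697 is odd.
Digit sum 37, not divisible by 3.
Ends in 7: not divisible by 5.
7: 3813697 = 7·544813 + 6
11: 3813697 = 11·346699 + 8
13: 3813697 = 13·293361 + 4
17: 3813697 = 17·224335 + 2
19: 3813697 = 19·200720 + 17
23: 3813697 = 23·165812 + 21
29: 3813697 = 29·131506 + 23
31: 3813697 = 31·123022 + 15
37: 3813697 = 37·103072 + 33
41: 3813697 = 41·93017

41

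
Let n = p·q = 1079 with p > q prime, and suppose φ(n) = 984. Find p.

83

φ(n) = (p−1)(q−1) = n − (p+q) + 1, so p + q = 1079 − 984 + 1 = 96.
p and q are the roots of t² − 96t + 1079 = 0.
Discriminant: 96² − 4·1079 = 9216 − 4316 = 4900; √4900 = 70.
q = (96 − 70)/2 = 13, p = (96 + 70)/2 = 83.
Check: 13 · 83 = 1079.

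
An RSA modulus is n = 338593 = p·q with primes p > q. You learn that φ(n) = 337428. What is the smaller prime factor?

φ(n) = (p−1)(q−1) = n − (p+q) + 1, so p + q = 338593 − 337428 + 1 = 1166.
p and q are the roots of t² − 1166t + 338593 = 0.
Discriminant: 1166² − 4·338593 = 1359556 − 1354372 = 5184; √5184 = 72.
q = (1166 − 72)/2 = 547, p = (1166 + 72)/2 = 619.
Check: 547 · 619 = 338593.

547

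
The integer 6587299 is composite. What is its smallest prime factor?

6587299 is odd.
Digit sum 46, not divisible by 3.
Ends in 9: not divisible by 5.
7: 6587299 = 7·941042 + 5
11: 6587299 = 11·598845 + 4
13: 6587299 = 13·506715 + 4
17: 6587299 = 17·387488 + 3
19: 6587299 = 19·346699 + 18
23: 6587299 = 23·286404 + 7
29: 6587299 = 29·227148 + 7
31: 6587299 = 31·212493 + 16
37: 6587299 = 37·178035 + 4
41: 6587299 = 41·160665 + 34
43: 6587299 = 43·153193

43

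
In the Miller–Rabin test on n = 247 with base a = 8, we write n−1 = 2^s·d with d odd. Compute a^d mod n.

247 − 1 = 246 = 2^1 · 123, so d = 123.
8^1 ≡ 8 (mod 247)
8^2 ≡ 8^2 = 64 ≡ 64 (mod 247)
8^4 ≡ 64^2 = 4096 ≡ 144 (mod 247)
8^8 ≡ 144^2 = 20736 ≡ 235 (mod 247)
8^16 ≡ 235^2 = 55225 ≡ 144 (mod 247)
8^32 ≡ 144^2 = 20736 ≡ 235 (mod 247)
8^64 ≡ 235^2 = 55225 ≡ 144 (mod 247)
123 = 64 + 32 + 16 + 8 + 2 + 1 in binary powers of 2.
So 8^123 ≡ 144 · 235 · 144 · 235 · 64 · 8 ≡ 18 (mod 247).
Squaring chain: 18; never reaches −1, so base 8 is a Miller–Rabin witness that 247 is composite.

18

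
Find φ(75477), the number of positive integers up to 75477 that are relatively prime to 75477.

49680

Factor: 75477 = 3 · 139 · 181.
φ(75477) = (3−1) · (139−1) · (181−1) = 2 · 138 · 180 = 49680.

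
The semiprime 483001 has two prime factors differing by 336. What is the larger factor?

Since p = q + 336, we have 483001 = q(q + 336), so q² + 336q − 483001 = 0.
Discriminant: 336² + 4·483001 = 112896 + 1932004 = 2044900; √2044900 = 1430.
q = (−336 + 1430)/2 = 547, and p = q + 336 = 883.
Check: 547 · 883 = 483001.

883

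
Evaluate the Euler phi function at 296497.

274752

Factor: 296497 = 17 · 107 · 163.
φ(296497) = (17−1) · (107−1) · (163−1) = 16 · 106 · 162 = 274752.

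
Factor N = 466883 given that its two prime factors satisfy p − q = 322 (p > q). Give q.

541

Since p = q + 322, we have 466883 = q(q + 322), so q² + 322q − 466883 = 0.
Discriminant: 322² + 4·466883 = 103684 + 1867532 = 1971216; √1971216 = 1404.
q = (−322 + 1404)/2 = 541, and p = q + 322 = 863.
Check: 541 · 863 = 466883.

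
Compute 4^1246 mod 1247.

4^1 ≡ 4 (mod 1247)
4^2 ≡ 4^2 = 16 ≡ 16 (mod 1247)
4^4 ≡ 16^2 = 256 ≡ 256 (mod 1247)
4^8 ≡ 256^2 = 65536 ≡ 692 (mod 1247)
4^16 ≡ 692^2 = 478864 ≡ 16 (mod 1247)
4^32 ≡ 16^2 = 256 ≡ 256 (mod 1247)
4^64 ≡ 256^2 = 65536 ≡ 692 (mod 1247)
4^128 ≡ 692^2 = 478864 ≡ 16 (mod 1247)
4^256 ≡ 16^2 = 256 ≡ 256 (mod 1247)
4^512 ≡ 256^2 = 65536 ≡ 692 (mod 1247)
4^1024 ≡ 692^2 = 478864 ≡ 16 (mod 1247)
1246 = 1024 + 128 + 64 + 16 + 8 + 4 + 2 in binary powers of 2.
So 4^1246 ≡ 16 · 16 · 692 · 16 · 692 · 256 · 16 ≡ 1 (mod 1247).
Since the result is 1, base 4 gives no evidence that 1247 is composite.

1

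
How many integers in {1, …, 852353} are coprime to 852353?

823680

Factor: 852353 = 61 · 89 · 157.
φ(852353) = (61−1) · (89−1) · (157−1) = 60 · 88 · 156 = 823680.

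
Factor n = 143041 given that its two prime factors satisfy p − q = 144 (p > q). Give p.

Since p = q + 144, we have 143041 = q(q + 144), so q² + 144q − 143041 = 0.
Discriminant: 144² + 4·143041 = 20736 + 572164 = 592900; √592900 = 770.
q = (−144 + 770)/2 = 313, and p = q + 144 = 457.
Check: 313 · 457 = 143041.

457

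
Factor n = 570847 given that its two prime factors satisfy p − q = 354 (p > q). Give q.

599

Since p = q + 354, we have 570847 = q(q + 354), so q² + 354q − 570847 = 0.
Discriminant: 354² + 4·570847 = 125316 + 2283388 = 2408704; √2408704 = 1552.
q = (−354 + 1552)/2 = 599, and p = q + 354 = 953.
Check: 599 · 953 = 570847.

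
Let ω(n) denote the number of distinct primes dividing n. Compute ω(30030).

6

30030 = 2 · 15015
15015 = 3 · 5005
5005 = 5 · 1001
1001 = 7 · 143
143 = 11 · 13
30030 = 2 · 3 · 5 · 7 · 11 · 13, which has 6 distinct prime factors.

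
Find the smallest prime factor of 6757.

6757 is odd.
Digit sum 25, not divisible by 3.
Ends in 7: not divisible by 5.
7: 6757 = 7·965 + 2
11: 6757 = 11·614 + 3
13: 6757 = 13·519 + 10
17: 6757 = 17·397 + 8
19: 6757 = 19·355 + 12
23: 6757 = 23·293 + 18
29: 6757 = 29·233

29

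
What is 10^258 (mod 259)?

10^1 ≡ 10 (mod 259)
10^2 ≡ 10^2 = 100 ≡ 100 (mod 259)
10^4 ≡ 100^2 = 10000 ≡ 158 (mod 259)
10^8 ≡ 158^2 = 24964 ≡ 100 (mod 259)
10^16 ≡ 100^2 = 10000 ≡ 158 (mod 259)
10^32 ≡ 158^2 = 24964 ≡ 100 (mod 259)
10^64 ≡ 100^2 = 10000 ≡ 158 (mod 259)
10^128 ≡ 158^2 = 24964 ≡ 100 (mod 259)
10^256 ≡ 100^2 = 10000 ≡ 158 (mod 259)
258 = 256 + 2 in binary powers of 2.
So 10^258 ≡ 158 · 100 ≡ 1 (mod 259).
Since the result is 1, base 10 gives no evidence that 259 is composite.

1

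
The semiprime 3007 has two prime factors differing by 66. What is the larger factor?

Since p = q + 66, we have 3007 = q(q + 66), so q² + 66q − 3007 = 0.
Discriminant: 66² + 4·3007 = 4356 + 12028 = 16384; √16384 = 128.
q = (−66 + 128)/2 = 31, and p = q + 66 = 97.
Check: 31 · 97 = 3007.

97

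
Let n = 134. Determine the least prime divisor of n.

2

134 is even: 2 divides it.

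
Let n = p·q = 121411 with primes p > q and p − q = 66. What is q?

Since p = q + 66, we have 121411 = q(q + 66), so q² + 66q − 121411 = 0.
Discriminant: 66² + 4·121411 = 4356 + 485644 = 490000; √490000 = 700.
q = (−66 + 700)/2 = 317, and p = q + 66 = 383.
Check: 317 · 383 = 121411.

317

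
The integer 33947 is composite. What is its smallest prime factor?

33947 is odd.
Digit sum 26, not divisible by 3.
Ends in 7: not divisible by 5.
7: 33947 = 7·4849 + 4
11: 33947 = 11·3086 + 1
13: 33947 = 13·2611 + 4
17: 33947 = 17·1996 + 15
19: 33947 = 19·1786 + 13
23: 33947 = 23·1475 + 22
29: 33947 = 29·1170 + 17
31: 33947 = 31·1095 + 2
37: 33947 = 37·917 + 18
41: 33947 = 41·827 + 40
43: 33947 = 43·789 + 20
47: 33947 = 47·722 + 13
53: 33947 = 53·640 + 27
59: 33947 = 59·575 + 22
61: 33947 = 61·556 + 31
67: 33947 = 67·506 + 45
71: 33947 = 71·478 + 9
73: 33947 = 73·465 + 2
79: 33947 = 79·429 + 56
83: 33947 = 83·409

83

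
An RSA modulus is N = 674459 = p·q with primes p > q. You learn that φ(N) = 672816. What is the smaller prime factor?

φ(n) = (p−1)(q−1) = n − (p+q) + 1, so p + q = 674459 − 672816 + 1 = 1644.
p and q are the roots of t² − 1644t + 674459 = 0.
Discriminant: 1644² − 4·674459 = 2702736 − 2697836 = 4900; √4900 = 70.
q = (1644 − 70)/2 = 787, p = (1644 + 70)/2 = 857.
Check: 787 · 857 = 674459.

787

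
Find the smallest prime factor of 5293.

67

5293 is odd.
Digit sum 19, not divisible by 3.
Ends in 3: not divisible by 5.
7: 5293 = 7·756 + 1
11: 5293 = 11·481 + 2
13: 5293 = 13·407 + 2
17: 5293 = 17·311 + 6
19: 5293 = 19·278 + 11
23: 5293 = 23·230 + 3
29: 5293 = 29·182 + 15
31: 5293 = 31·170 + 23
37: 5293 = 37·143 + 2
41: 5293 = 41·129 + 4
43: 5293 = 43·123 + 4
47: 5293 = 47·112 + 29
53: 5293 = 53·99 + 46
59: 5293 = 59·89 + 42
61: 5293 = 61·86 + 47
67: 5293 = 67·79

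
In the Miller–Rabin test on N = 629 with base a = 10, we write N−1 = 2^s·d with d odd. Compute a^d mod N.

629 − 1 = 628 = 2^2 · 157, so d = 157.
10^1 ≡ 10 (mod 629)
10^2 ≡ 10^2 = 100 ≡ 100 (mod 629)
10^4 ≡ 100^2 = 10000 ≡ 565 (mod 629)
10^8 ≡ 565^2 = 319225 ≡ 322 (mod 629)
10^16 ≡ 322^2 = 103684 ≡ 528 (mod 629)
10^32 ≡ 528^2 = 278784 ≡ 137 (mod 629)
10^64 ≡ 137^2 = 18769 ≡ 528 (mod 629)
10^128 ≡ 528^2 = 278784 ≡ 137 (mod 629)
157 = 128 + 16 + 8 + 4 + 1 in binary powers of 2.
So 10^157 ≡ 137 · 528 · 322 · 565 · 10 ≡ 232 (mod 629).
Squaring chain: 232 → 359; never reaches −1, so base 10 is a Miller–Rabin witness that 629 is composite.

232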